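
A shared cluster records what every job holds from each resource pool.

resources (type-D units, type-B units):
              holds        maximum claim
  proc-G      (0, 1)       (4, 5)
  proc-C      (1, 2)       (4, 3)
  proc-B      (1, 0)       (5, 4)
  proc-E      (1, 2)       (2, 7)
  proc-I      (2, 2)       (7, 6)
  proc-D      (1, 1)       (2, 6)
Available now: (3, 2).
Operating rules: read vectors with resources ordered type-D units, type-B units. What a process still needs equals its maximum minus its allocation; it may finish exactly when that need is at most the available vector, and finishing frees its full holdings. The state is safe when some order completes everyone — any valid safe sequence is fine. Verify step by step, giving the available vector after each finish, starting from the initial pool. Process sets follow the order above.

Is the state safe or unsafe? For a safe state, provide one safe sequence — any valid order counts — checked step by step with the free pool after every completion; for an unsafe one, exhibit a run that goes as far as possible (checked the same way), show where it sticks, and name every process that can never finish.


The state is SAFE; one workable sequence: proc-C, proc-G, proc-B, proc-I, proc-D, proc-E.
Key observation: proc-C marks the first exact bind of the order: its need (3, 1) fits the free (3, 2) with zero slack on a requested resource.
Verifying each step:
  pool = (3, 2)
  run proc-C (needs (3, 1), free (3, 2)); after release of (1, 2) the pool is (4, 4)
  run proc-G (needs (4, 4), free (4, 4)); after release of (0, 1) the pool is (4, 5)
  run proc-B (needs (4, 4), free (4, 5)); after release of (1, 0) the pool is (5, 5)
  run proc-I (needs (5, 4), free (5, 5)); after release of (2, 2) the pool is (7, 7)
  run proc-D (needs (1, 5), free (7, 7)); after release of (1, 1) the pool is (8, 8)
  run proc-E (needs (1, 5), free (8, 8)); after release of (1, 2) the pool is (9, 10)


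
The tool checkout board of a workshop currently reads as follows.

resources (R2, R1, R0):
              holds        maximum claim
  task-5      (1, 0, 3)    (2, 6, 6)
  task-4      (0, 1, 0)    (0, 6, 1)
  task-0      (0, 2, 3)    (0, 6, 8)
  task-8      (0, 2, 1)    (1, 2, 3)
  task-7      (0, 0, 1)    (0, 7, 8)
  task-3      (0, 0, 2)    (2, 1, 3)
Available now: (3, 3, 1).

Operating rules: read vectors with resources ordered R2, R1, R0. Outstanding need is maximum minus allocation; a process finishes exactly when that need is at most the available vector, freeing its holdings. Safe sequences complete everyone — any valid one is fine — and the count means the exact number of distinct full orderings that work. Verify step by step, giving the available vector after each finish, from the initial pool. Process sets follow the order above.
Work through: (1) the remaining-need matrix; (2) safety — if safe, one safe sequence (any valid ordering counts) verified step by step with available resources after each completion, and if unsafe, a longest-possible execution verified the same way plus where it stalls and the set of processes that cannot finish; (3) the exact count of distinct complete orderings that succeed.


(1) Remaining need (order R2, R1, R0):
  task-5: (1, 6, 3)
  task-4: (0, 5, 1)
  task-0: (0, 4, 5)
  task-8: (1, 0, 2)
  task-7: (0, 7, 7)
  task-3: (2, 1, 1)
(2) The state is SAFE; one workable sequence: task-3, task-8, task-4, task-5, task-0, task-7.
Key observation: reading the order forward, task-3 is the first process whose need (2, 1, 1) meets the free pool (3, 3, 1) exactly on a resource it requests.
Step-by-step check:
  pool = (3, 3, 1)
  run task-3 (needs (2, 1, 1), free (3, 3, 1)); after release of (0, 0, 2) the pool is (3, 3, 3)
  run task-8 (needs (1, 0, 2), free (3, 3, 3)); after release of (0, 2, 1) the pool is (3, 5, 4)
  run task-4 (needs (0, 5, 1), free (3, 5, 4)); after release of (0, 1, 0) the pool is (3, 6, 4)
  run task-5 (needs (1, 6, 3), free (3, 6, 4)); after release of (1, 0, 3) the pool is (4, 6, 7)
  run task-0 (needs (0, 4, 5), free (4, 6, 7)); after release of (0, 2, 3) the pool is (4, 8, 10)
  run task-7 (needs (0, 7, 7), free (4, 8, 10)); after release of (0, 0, 1) the pool is (4, 8, 11)
(3) Exactly 1 of the possible complete orderings is a safe sequence.


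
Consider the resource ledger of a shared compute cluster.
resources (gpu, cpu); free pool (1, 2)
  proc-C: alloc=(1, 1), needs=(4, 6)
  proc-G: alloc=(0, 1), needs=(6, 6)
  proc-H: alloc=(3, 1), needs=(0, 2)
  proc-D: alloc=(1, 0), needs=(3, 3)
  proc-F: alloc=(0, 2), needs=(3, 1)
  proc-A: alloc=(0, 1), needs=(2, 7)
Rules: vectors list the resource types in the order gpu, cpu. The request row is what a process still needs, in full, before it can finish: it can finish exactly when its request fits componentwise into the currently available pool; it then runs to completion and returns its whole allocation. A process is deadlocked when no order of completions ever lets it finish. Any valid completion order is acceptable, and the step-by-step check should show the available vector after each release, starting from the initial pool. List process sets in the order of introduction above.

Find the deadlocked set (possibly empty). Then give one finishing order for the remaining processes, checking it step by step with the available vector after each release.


Deadlocked set: proc-C, proc-G and proc-A.
Key observation: proc-H, proc-F, proc-D can finish, but then (5, 5) is all there is, and the blocked group's cpu demands exceed it.
The rest can finish in the order proc-H, proc-F, proc-D. Walking it through:
  pool = (1, 2)
  proc-H: need (0, 2) fits (1, 2); releases (3, 1), pool now (4, 3)
  proc-F: need (3, 1) fits (4, 3); releases (0, 2), pool now (4, 5)
  proc-D: need (3, 3) fits (4, 5); releases (1, 0), pool now (5, 5)
The stuck group stays short no matter what:
  proc-C still needs (4, 6) but only (5, 5) is free — short on cpu
  proc-G still needs (6, 6) but only (5, 5) is free — short on gpu and cpu
  proc-A still needs (2, 7) but only (5, 5) is free — short on cpu


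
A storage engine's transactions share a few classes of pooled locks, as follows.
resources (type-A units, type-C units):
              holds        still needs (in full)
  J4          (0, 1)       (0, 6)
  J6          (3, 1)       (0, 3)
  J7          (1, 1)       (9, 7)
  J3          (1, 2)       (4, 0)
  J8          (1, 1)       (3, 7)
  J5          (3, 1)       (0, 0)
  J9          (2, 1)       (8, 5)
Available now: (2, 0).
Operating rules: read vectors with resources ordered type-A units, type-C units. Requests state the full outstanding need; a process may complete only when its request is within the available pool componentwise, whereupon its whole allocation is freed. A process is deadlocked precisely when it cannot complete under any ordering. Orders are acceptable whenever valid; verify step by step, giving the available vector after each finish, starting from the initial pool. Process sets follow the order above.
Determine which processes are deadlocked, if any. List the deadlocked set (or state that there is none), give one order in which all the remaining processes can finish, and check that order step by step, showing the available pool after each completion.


Deadlocked: J4, J7, J8 and J9.
Key observation: after J5, J3, J6 complete, (9, 4) is the best the pool ever gets, yet each leftover process wants more type-C units.
The rest can finish in the order J5, J3, J6. Step-by-step check:
  pool = (2, 0)
  J5: need (0, 0) fits (2, 0); releases (3, 1), pool now (5, 1)
  J3: need (4, 0) fits (5, 1); releases (1, 2), pool now (6, 3)
  J6: need (0, 3) fits (6, 3); releases (3, 1), pool now (9, 4)
The blocked processes can never fit:
  J4 still needs (0, 6) but only (9, 4) is free — short on type-C units
  J7 still needs (9, 7) but only (9, 4) is free — short on type-C units
  J8 still needs (3, 7) but only (9, 4) is free — short on type-C units
  J9 still needs (8, 5) but only (9, 4) is free — short on type-C units


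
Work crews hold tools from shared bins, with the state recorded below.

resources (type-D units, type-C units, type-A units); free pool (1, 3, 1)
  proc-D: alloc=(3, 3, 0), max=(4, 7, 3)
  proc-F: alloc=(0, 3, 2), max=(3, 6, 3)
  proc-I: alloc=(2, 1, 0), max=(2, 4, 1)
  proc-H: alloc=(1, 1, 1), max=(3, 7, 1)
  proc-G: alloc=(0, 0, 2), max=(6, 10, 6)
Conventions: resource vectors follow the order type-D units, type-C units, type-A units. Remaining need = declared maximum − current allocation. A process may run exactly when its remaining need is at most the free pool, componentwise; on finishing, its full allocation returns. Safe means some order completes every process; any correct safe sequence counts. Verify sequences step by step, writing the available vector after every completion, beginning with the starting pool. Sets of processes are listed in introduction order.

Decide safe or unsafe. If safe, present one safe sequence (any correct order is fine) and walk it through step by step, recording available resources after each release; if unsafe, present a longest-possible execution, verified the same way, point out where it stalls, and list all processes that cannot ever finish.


SAFE, for example via the order proc-I, proc-F, proc-D, proc-H, proc-G.
Key observation: the first exact fit in this order is proc-I — it needs (0, 3, 1) with (1, 3, 1) free, meeting a requested resource to the last unit.
Walking it through:
  pool = (1, 3, 1)
  run proc-I (needs (0, 3, 1), free (1, 3, 1)); after release of (2, 1, 0) the pool is (3, 4, 1)
  run proc-F (needs (3, 3, 1), free (3, 4, 1)); after release of (0, 3, 2) the pool is (3, 7, 3)
  run proc-D (needs (1, 4, 3), free (3, 7, 3)); after release of (3, 3, 0) the pool is (6, 10, 3)
  run proc-H (needs (2, 6, 0), free (6, 10, 3)); after release of (1, 1, 1) the pool is (7, 11, 4)
  run proc-G (needs (6, 10, 4), free (7, 11, 4)); after release of (0, 0, 2) the pool is (7, 11, 6)


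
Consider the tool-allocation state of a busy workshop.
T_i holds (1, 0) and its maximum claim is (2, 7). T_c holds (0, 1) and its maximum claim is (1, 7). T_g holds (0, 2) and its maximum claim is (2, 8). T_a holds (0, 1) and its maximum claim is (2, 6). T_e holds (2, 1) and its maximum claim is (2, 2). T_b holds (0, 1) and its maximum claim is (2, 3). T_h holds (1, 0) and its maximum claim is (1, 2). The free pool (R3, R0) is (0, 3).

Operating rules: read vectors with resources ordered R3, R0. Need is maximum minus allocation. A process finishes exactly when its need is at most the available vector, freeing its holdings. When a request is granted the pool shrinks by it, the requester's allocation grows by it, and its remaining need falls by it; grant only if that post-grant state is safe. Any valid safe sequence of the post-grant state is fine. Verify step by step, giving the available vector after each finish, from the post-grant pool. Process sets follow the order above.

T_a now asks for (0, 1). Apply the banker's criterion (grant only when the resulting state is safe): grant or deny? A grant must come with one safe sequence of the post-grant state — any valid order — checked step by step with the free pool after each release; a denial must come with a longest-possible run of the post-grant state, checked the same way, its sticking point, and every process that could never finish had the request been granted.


GRANT. The post-grant state is safe; one safe sequence: T_e, T_h, T_b, T_a, T_c, T_g, T_i.
Key observation: post-grant, (0, 2) remains, and an order beginning with T_e completes everyone.
Check on the post-grant state, step by step:
  pool = (0, 2)
  run T_e (needs (0, 1), free (0, 2)); after release of (2, 1) the pool is (2, 3)
  run T_h (needs (0, 2), free (2, 3)); after release of (1, 0) the pool is (3, 3)
  run T_b (needs (2, 2), free (3, 3)); after release of (0, 1) the pool is (3, 4)
  run T_a (needs (2, 4), free (3, 4)); after release of (0, 2) the pool is (3, 6)
  run T_c (needs (1, 6), free (3, 6)); after release of (0, 1) the pool is (3, 7)
  run T_g (needs (2, 6), free (3, 7)); after release of (0, 2) the pool is (3, 9)
  run T_i (needs (1, 7), free (3, 9)); after release of (1, 0) the pool is (4, 9)


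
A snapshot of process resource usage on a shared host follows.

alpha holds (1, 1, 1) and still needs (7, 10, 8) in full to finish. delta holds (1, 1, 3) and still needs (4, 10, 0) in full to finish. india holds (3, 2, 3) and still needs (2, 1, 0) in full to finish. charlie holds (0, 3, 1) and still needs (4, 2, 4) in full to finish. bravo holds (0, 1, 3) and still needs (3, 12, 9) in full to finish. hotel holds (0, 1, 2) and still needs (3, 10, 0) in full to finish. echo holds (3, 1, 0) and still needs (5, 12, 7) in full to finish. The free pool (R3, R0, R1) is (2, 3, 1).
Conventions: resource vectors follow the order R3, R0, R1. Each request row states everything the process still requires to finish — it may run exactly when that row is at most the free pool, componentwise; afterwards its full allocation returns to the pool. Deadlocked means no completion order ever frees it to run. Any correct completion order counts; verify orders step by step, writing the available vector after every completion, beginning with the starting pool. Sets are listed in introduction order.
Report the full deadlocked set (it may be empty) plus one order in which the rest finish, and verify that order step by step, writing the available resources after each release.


Deadlocked set: alpha, delta, bravo, hotel and echo.
Key observation: once india, charlie finish, the pool peaks at (5, 8, 5) — and every remaining process still needs more R0 than that.
One completion order for the rest: india, charlie. Check, step by step:
  pool = (2, 3, 1)
  run india (needs (2, 1, 0), free (2, 3, 1)); after release of (3, 2, 3) the pool is (5, 5, 4)
  run charlie (needs (4, 2, 4), free (5, 5, 4)); after release of (0, 3, 1) the pool is (5, 8, 5)
The blocked processes can never fit:
  blocked: alpha wants (7, 10, 8), pool (5, 8, 5) — not enough R3, R0 and R1
  blocked: delta wants (4, 10, 0), pool (5, 8, 5) — not enough R0
  blocked: bravo wants (3, 12, 9), pool (5, 8, 5) — not enough R0 and R1
  blocked: hotel wants (3, 10, 0), pool (5, 8, 5) — not enough R0
  blocked: echo wants (5, 12, 7), pool (5, 8, 5) — not enough R0 and R1


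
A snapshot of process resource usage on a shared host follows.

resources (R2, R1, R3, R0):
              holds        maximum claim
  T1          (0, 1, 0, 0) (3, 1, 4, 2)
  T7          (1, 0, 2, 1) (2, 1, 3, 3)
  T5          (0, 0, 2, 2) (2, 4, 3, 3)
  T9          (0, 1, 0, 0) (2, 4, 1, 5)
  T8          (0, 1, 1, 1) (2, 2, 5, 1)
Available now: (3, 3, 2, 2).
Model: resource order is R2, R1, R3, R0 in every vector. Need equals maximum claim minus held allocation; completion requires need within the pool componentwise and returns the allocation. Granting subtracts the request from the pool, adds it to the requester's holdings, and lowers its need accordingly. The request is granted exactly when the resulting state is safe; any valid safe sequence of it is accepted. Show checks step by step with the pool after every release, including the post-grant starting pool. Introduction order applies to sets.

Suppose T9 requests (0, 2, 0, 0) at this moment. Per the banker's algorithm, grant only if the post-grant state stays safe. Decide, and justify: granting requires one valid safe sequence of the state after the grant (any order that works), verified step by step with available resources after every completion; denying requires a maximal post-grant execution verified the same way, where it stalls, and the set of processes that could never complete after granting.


DENY: after the grant no complete ordering would exist.
Key observation: after T7, T1, T8 the pool peaks at (4, 3, 5, 4), and each blocked process is short somewhere: T5 on R1; T9 on R0.
After a pretend grant, a maximal execution: T7, T1, T8 — then nothing else fits. Walking it through:
  pool = (3, 1, 2, 2)
  T7 needs (1, 1, 1, 2) <= (3, 1, 2, 2) -> finishes; pool += (1, 0, 2, 1) = (4, 1, 4, 3)
  T1 needs (3, 0, 4, 2) <= (4, 1, 4, 3) -> finishes; pool += (0, 1, 0, 0) = (4, 2, 4, 3)
  T8 needs (2, 1, 4, 0) <= (4, 2, 4, 3) -> finishes; pool += (0, 1, 1, 1) = (4, 3, 5, 4)
  T5 still needs (2, 4, 1, 1) but only (4, 3, 5, 4) is free — short on R1
  T9 still needs (2, 1, 1, 5) but only (4, 3, 5, 4) is free — short on R0
Processes that could never finish after the grant: T5 and T9.


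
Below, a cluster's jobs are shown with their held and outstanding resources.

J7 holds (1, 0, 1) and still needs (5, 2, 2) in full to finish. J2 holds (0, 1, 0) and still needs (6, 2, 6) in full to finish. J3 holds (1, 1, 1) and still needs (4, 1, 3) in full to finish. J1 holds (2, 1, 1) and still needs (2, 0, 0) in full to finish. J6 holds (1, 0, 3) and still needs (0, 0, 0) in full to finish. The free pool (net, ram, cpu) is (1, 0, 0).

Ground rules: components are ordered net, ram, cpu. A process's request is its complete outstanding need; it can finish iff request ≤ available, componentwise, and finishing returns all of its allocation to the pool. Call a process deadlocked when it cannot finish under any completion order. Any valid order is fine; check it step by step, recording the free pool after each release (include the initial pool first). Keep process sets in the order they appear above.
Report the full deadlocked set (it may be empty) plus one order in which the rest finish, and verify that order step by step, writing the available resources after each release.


Nothing here is deadlocked.
Key observation: starting with J6, each completion frees enough for the next — no one is permanently blocked.
One completion order for the rest: J6, J1, J3, J7, J2. Verifying each step:
  pool = (1, 0, 0)
  J6 needs (0, 0, 0) <= (1, 0, 0) -> finishes; pool += (1, 0, 3) = (2, 0, 3)
  J1 needs (2, 0, 0) <= (2, 0, 3) -> finishes; pool += (2, 1, 1) = (4, 1, 4)
  J3 needs (4, 1, 3) <= (4, 1, 4) -> finishes; pool += (1, 1, 1) = (5, 2, 5)
  J7 needs (5, 2, 2) <= (5, 2, 5) -> finishes; pool += (1, 0, 1) = (6, 2, 6)
  J2 needs (6, 2, 6) <= (6, 2, 6) -> finishes; pool += (0, 1, 0) = (6, 3, 6)


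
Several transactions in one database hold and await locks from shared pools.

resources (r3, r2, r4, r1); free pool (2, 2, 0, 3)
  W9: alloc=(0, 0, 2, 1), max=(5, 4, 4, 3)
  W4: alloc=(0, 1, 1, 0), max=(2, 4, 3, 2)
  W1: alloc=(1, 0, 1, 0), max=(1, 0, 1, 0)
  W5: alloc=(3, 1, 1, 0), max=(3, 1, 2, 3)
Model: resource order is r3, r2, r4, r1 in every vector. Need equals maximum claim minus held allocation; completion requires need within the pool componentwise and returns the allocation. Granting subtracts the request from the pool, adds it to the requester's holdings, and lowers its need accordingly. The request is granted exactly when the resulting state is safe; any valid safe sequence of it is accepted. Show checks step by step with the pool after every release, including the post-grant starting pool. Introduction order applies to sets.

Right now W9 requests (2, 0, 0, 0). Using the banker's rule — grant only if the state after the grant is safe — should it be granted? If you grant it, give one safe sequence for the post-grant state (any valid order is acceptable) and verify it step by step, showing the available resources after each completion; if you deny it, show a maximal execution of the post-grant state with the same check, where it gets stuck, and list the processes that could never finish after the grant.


GRANT. The post-grant state is safe; one safe sequence: W1, W5, W4, W9.
Key observation: the grant leaves (0, 2, 0, 3) free — enough for W1, whose release restarts the cascade.
Step-by-step check of the post-grant state:
  pool = (0, 2, 0, 3)
  W1: need (0, 0, 0, 0) fits (0, 2, 0, 3); releases (1, 0, 1, 0), pool now (1, 2, 1, 3)
  W5: need (0, 0, 1, 3) fits (1, 2, 1, 3); releases (3, 1, 1, 0), pool now (4, 3, 2, 3)
  W4: need (2, 3, 2, 2) fits (4, 3, 2, 3); releases (0, 1, 1, 0), pool now (4, 4, 3, 3)
  W9: need (3, 4, 2, 2) fits (4, 4, 3, 3); releases (2, 0, 2, 1), pool now (6, 4, 5, 4)


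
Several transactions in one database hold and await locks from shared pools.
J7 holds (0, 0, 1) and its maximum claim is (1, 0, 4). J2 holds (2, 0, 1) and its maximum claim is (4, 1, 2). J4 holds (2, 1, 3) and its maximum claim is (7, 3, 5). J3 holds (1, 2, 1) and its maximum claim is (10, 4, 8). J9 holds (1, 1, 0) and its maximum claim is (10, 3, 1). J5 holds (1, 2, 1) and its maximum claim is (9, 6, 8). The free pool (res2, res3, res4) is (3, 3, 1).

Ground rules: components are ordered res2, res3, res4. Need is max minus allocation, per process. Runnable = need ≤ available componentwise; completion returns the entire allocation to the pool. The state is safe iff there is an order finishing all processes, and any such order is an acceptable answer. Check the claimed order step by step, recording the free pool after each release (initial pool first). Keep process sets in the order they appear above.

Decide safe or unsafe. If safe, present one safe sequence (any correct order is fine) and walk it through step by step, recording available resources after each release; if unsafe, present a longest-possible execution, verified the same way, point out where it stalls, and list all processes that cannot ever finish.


UNSAFE — no complete ordering exists.
Key observation: even finishing J2, J4, J7 leaves just (7, 4, 6) free — too little res2 for any of the remaining processes.
The run J2, J4, J7 cannot be extended any further. Walking it through:
  pool = (3, 3, 1)
  run J2 (needs (2, 1, 1), free (3, 3, 1)); after release of (2, 0, 1) the pool is (5, 3, 2)
  run J4 (needs (5, 2, 2), free (5, 3, 2)); after release of (2, 1, 3) the pool is (7, 4, 5)
  run J7 (needs (1, 0, 3), free (7, 4, 5)); after release of (0, 0, 1) the pool is (7, 4, 6)
  blocked: J3 wants (9, 2, 7), pool (7, 4, 6) — not enough res2 and res4
  blocked: J9 wants (9, 2, 1), pool (7, 4, 6) — not enough res2
  blocked: J5 wants (8, 4, 7), pool (7, 4, 6) — not enough res2 and res4
Never able to finish: J3, J9 and J5.


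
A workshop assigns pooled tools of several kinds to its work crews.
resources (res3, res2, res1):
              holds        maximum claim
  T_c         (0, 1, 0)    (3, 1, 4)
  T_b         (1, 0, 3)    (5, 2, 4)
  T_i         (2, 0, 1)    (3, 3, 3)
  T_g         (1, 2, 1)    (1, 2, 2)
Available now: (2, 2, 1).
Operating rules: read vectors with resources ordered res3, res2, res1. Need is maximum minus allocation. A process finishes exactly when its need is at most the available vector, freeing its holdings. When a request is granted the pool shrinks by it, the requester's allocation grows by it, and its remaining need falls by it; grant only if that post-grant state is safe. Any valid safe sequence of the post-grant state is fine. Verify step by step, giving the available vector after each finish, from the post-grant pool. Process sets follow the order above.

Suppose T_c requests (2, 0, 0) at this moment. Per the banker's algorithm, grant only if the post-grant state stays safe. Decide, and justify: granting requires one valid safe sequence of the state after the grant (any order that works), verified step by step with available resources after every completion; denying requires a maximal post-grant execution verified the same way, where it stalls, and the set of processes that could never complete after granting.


DENY. Granting would leave the state unsafe.
Key observation: after T_g, T_i the pool peaks at (3, 4, 3), and each blocked process is short somewhere: T_c on res1; T_b on res3.
After a pretend grant, a maximal execution: T_g, T_i — then nothing else fits. Check, step by step:
  pool = (0, 2, 1)
  T_g: need (0, 0, 1) fits (0, 2, 1); releases (1, 2, 1), pool now (1, 4, 2)
  T_i: need (1, 3, 2) fits (1, 4, 2); releases (2, 0, 1), pool now (3, 4, 3)
  T_c cannot run: need (1, 0, 4) vs free (3, 4, 3) (insufficient res1)
  T_b cannot run: need (4, 2, 1) vs free (3, 4, 3) (insufficient res3)
Post-grant, the permanently blocked set is T_c and T_b.


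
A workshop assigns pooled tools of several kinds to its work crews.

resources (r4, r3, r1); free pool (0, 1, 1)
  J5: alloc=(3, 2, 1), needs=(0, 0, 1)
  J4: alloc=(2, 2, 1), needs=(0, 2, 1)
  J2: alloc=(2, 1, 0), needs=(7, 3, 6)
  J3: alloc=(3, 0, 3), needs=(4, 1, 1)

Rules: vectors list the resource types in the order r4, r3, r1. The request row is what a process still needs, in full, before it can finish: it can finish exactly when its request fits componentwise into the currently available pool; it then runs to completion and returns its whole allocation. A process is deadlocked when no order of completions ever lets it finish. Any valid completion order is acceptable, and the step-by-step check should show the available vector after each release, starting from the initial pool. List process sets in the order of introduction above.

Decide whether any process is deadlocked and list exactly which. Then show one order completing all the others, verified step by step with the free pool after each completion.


The deadlocked set is empty.
Key observation: the pool covers J5 at once, and every later process fits after earlier releases.
One completion order for the rest: J5, J4, J3, J2. Walking it through:
  pool = (0, 1, 1)
  run J5 (needs (0, 0, 1), free (0, 1, 1)); after release of (3, 2, 1) the pool is (3, 3, 2)
  run J4 (needs (0, 2, 1), free (3, 3, 2)); after release of (2, 2, 1) the pool is (5, 5, 3)
  run J3 (needs (4, 1, 1), free (5, 5, 3)); after release of (3, 0, 3) the pool is (8, 5, 6)
  run J2 (needs (7, 3, 6), free (8, 5, 6)); after release of (2, 1, 0) the pool is (10, 6, 6)


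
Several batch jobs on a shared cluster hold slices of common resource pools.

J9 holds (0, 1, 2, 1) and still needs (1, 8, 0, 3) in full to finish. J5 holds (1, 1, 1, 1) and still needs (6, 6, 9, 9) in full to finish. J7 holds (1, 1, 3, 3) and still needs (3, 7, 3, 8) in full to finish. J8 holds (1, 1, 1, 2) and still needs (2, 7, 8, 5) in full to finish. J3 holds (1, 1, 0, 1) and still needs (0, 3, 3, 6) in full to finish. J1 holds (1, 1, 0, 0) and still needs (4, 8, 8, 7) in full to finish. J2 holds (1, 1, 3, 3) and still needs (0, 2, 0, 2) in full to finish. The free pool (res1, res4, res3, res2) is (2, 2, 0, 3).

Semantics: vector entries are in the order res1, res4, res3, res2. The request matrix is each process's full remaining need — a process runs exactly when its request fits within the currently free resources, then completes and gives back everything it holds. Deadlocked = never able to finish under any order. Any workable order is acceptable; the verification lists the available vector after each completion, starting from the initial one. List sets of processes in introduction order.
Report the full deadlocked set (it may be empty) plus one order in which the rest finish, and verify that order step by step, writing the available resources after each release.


Deadlocked set: J9, J5, J7, J8 and J1.
Key observation: no order helps: past J2, J3, the free pool tops out at (4, 4, 3, 7), below what each blocked process needs in res4.
One completion order for the rest: J2, J3. Check, step by step:
  pool = (2, 2, 0, 3)
  J2 needs (0, 2, 0, 2) <= (2, 2, 0, 3) -> finishes; pool += (1, 1, 3, 3) = (3, 3, 3, 6)
  J3 needs (0, 3, 3, 6) <= (3, 3, 3, 6) -> finishes; pool += (1, 1, 0, 1) = (4, 4, 3, 7)
None of the blocked processes ever fits:
  J9 cannot run: need (1, 8, 0, 3) vs free (4, 4, 3, 7) (insufficient res4)
  J5 cannot run: need (6, 6, 9, 9) vs free (4, 4, 3, 7) (insufficient res1, res4, res3 and res2)
  J7 cannot run: need (3, 7, 3, 8) vs free (4, 4, 3, 7) (insufficient res4 and res2)
  J8 cannot run: need (2, 7, 8, 5) vs free (4, 4, 3, 7) (insufficient res4 and res3)
  J1 cannot run: need (4, 8, 8, 7) vs free (4, 4, 3, 7) (insufficient res4 and res3)


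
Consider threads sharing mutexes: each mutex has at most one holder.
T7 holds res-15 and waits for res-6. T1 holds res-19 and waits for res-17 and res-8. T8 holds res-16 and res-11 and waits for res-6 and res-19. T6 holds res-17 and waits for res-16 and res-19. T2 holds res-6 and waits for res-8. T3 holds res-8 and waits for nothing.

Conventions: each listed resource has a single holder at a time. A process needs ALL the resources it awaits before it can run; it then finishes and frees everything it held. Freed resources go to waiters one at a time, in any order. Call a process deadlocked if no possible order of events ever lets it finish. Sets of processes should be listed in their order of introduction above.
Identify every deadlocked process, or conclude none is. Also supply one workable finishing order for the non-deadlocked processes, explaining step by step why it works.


The deadlocked set is T1, T8 and T6.
Key observation: T1 -> T6 -> T1 is a circular wait — nothing in it can go first; T8 is caught in further circular waits.
One completion order for the rest: T3, T2, T7.
Step-by-step check:
  run T3 (it waits on nothing); releases res-8
  T2: everything it awaited (res-8) is free; runs, freeing res-6
  T7: everything it awaited (res-6) is free; runs, freeing res-15


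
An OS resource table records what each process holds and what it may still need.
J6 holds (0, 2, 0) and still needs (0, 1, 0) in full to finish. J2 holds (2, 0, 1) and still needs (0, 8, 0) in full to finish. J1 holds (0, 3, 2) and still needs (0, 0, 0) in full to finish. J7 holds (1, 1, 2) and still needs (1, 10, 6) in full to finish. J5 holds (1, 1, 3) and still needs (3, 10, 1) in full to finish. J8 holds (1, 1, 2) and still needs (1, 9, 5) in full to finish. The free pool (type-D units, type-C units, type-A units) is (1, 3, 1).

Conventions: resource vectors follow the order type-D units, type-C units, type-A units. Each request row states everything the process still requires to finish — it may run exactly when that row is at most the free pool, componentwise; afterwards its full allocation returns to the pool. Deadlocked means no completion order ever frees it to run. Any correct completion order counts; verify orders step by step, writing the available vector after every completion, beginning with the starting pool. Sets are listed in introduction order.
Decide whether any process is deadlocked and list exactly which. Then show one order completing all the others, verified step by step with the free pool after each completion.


Deadlocked set: J7, J5 and J8.
Key observation: once J6, J1, J2 finish, the pool peaks at (3, 8, 4) — and every remaining process still needs more type-C units than that.
One completion order for the rest: J6, J1, J2. Check, step by step:
  pool = (1, 3, 1)
  J6 needs (0, 1, 0) <= (1, 3, 1) -> finishes; pool += (0, 2, 0) = (1, 5, 1)
  J1 needs (0, 0, 0) <= (1, 5, 1) -> finishes; pool += (0, 3, 2) = (1, 8, 3)
  J2 needs (0, 8, 0) <= (1, 8, 3) -> finishes; pool += (2, 0, 1) = (3, 8, 4)
The blocked processes can never fit:
  blocked: J7 wants (1, 10, 6), pool (3, 8, 4) — not enough type-C units and type-A units
  blocked: J5 wants (3, 10, 1), pool (3, 8, 4) — not enough type-C units
  blocked: J8 wants (1, 9, 5), pool (3, 8, 4) — not enough type-C units and type-A units


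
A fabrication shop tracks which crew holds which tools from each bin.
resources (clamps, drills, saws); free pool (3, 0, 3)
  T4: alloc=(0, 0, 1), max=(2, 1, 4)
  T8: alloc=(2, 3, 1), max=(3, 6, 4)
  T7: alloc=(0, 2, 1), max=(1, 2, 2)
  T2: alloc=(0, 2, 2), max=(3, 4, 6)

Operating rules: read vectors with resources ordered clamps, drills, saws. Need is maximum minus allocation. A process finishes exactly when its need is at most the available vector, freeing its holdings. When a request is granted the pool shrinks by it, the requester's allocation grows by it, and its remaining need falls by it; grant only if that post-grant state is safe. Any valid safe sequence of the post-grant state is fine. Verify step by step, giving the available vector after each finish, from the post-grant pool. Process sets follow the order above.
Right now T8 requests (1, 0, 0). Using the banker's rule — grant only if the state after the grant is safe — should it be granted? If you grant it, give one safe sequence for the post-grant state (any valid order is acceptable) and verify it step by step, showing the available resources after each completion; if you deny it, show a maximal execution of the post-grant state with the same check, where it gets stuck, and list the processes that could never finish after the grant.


DENY: after the grant no complete ordering would exist.
Key observation: after T7, T4 the pool peaks at (2, 2, 5), and each blocked process is short somewhere: T8 on drills; T2 on clamps.
On the post-grant state, T7, T4 is a maximal run — nothing extends it. Check, step by step:
  pool = (2, 0, 3)
  run T7 (needs (1, 0, 1), free (2, 0, 3)); after release of (0, 2, 1) the pool is (2, 2, 4)
  run T4 (needs (2, 1, 3), free (2, 2, 4)); after release of (0, 0, 1) the pool is (2, 2, 5)
  T8 cannot run: need (0, 3, 3) vs free (2, 2, 5) (insufficient drills)
  T2 cannot run: need (3, 2, 4) vs free (2, 2, 5) (insufficient clamps)
Processes that could never finish after the grant: T8 and T2.


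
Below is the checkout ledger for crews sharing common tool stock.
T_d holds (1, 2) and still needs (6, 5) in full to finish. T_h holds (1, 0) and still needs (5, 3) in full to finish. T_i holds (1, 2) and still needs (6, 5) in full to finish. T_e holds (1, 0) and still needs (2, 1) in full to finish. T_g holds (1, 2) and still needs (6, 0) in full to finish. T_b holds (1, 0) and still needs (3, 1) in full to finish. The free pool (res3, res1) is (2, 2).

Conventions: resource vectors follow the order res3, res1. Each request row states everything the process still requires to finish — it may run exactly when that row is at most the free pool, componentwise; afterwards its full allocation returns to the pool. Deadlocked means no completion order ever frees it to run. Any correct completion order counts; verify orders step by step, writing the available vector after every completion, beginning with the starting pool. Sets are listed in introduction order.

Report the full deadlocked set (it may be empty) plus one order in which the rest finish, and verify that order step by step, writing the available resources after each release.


Deadlocked: T_d, T_h, T_i and T_g.
Key observation: the wall is res3: completing T_e, T_b brings the pool only to (4, 2), and all the rest need more.
One completion order for the rest: T_e, T_b. Verifying each step:
  pool = (2, 2)
  run T_e (needs (2, 1), free (2, 2)); after release of (1, 0) the pool is (3, 2)
  run T_b (needs (3, 1), free (3, 2)); after release of (1, 0) the pool is (4, 2)
The blocked processes can never fit:
  T_d cannot run: need (6, 5) vs free (4, 2) (insufficient res3 and res1)
  T_h cannot run: need (5, 3) vs free (4, 2) (insufficient res3 and res1)
  T_i cannot run: need (6, 5) vs free (4, 2) (insufficient res3 and res1)
  T_g cannot run: need (6, 0) vs free (4, 2) (insufficient res3)


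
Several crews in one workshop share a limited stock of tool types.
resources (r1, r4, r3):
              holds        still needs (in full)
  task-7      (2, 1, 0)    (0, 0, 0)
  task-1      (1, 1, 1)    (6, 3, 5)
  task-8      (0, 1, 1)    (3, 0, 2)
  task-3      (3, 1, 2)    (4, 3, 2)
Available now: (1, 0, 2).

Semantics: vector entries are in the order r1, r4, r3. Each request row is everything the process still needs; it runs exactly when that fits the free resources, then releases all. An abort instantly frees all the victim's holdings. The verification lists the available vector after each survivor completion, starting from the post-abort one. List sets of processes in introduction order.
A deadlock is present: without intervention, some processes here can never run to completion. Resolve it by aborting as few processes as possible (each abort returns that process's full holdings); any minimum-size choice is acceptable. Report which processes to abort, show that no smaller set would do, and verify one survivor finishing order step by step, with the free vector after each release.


Minimum abort set: task-1.
Key observation: aborting task-1 returns (1, 1, 1), and task-3 — hopeless before — runs at step 3 with the returned capacity in the pool.
Minimality: the empty abort set fails — the state is deadlocked as it stands.
Survivors finish in the order: task-7, task-8, task-3. Step-by-step check (pool after the aborts first):
  pool = (2, 1, 3)
  task-7 needs (0, 0, 0) <= (2, 1, 3) -> finishes; pool += (2, 1, 0) = (4, 2, 3)
  task-8 needs (3, 0, 2) <= (4, 2, 3) -> finishes; pool += (0, 1, 1) = (4, 3, 4)
  task-3 needs (4, 3, 2) <= (4, 3, 4) -> finishes; pool += (3, 1, 2) = (7, 4, 6)


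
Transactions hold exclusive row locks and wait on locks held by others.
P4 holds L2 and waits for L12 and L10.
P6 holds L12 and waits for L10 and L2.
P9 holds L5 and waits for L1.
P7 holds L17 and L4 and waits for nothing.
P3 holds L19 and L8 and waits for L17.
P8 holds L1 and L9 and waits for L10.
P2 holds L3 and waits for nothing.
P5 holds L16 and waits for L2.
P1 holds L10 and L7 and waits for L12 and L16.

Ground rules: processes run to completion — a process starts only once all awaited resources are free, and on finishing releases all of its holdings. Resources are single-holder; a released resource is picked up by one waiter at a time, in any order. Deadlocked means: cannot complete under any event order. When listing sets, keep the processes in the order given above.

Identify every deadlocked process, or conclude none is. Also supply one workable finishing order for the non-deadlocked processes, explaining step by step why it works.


The deadlocked set is P4, P6, P9, P8, P5 and P1.
Key observation: the knot is the closed ring of waits P4 -> P6 -> P4; P5 and P1 are caught in further circular waits and P9 and P8 wait into the deadlock from upstream.
One completion order for the rest: P7, P3, P2.
Step-by-step check:
  run P7 (it waits on nothing); releases L17 and L4
  P3: everything it awaited (L17) is free; runs, freeing L19 and L8
  run P2 (it waits on nothing); releases L3


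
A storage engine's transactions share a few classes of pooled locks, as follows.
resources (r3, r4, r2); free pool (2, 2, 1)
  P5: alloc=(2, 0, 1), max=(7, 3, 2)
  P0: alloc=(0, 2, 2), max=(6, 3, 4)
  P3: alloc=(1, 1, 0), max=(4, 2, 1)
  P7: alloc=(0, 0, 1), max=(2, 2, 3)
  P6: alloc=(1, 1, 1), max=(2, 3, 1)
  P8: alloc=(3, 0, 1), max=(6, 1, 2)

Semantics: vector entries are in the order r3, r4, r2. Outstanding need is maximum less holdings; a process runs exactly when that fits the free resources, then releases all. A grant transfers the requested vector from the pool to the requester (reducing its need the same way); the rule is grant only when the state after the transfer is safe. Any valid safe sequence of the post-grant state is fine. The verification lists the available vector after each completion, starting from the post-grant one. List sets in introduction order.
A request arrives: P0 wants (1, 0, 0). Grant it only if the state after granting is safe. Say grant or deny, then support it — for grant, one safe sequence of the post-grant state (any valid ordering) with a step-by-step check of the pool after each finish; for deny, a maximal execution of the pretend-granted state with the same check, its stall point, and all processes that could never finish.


DENY: after the grant no complete ordering would exist.
Key observation: no order helps: past P6, P7, the free pool tops out at (2, 3, 3), below what each blocked process needs in r3.
After a pretend grant, a maximal execution: P6, P7 — then nothing else fits. Check, step by step:
  pool = (1, 2, 1)
  run P6 (needs (1, 2, 0), free (1, 2, 1)); after release of (1, 1, 1) the pool is (2, 3, 2)
  run P7 (needs (2, 2, 2), free (2, 3, 2)); after release of (0, 0, 1) the pool is (2, 3, 3)
  P5 cannot run: need (5, 3, 1) vs free (2, 3, 3) (insufficient r3)
  P0 cannot run: need (5, 1, 2) vs free (2, 3, 3) (insufficient r3)
  P3 cannot run: need (3, 1, 1) vs free (2, 3, 3) (insufficient r3)
  P8 cannot run: need (3, 1, 1) vs free (2, 3, 3) (insufficient r3)
Had the request been granted, P5, P0, P3 and P8 could never finish.
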